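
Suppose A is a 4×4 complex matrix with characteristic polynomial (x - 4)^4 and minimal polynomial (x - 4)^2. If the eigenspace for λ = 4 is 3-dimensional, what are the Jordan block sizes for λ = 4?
Block sizes for λ = 4: [2, 1, 1]

Step 1 — from the characteristic polynomial, algebraic multiplicity of λ = 4 is 4. From dim ker(A − (4)·I) = 3, there are exactly 3 Jordan blocks for λ = 4.
Step 2 — from the minimal polynomial, the factor (x − 4)^2 tells us the largest block for λ = 4 has size 2.
Step 3 — with total size 4, 3 blocks, and largest block 2, the block sizes (in nonincreasing order) are [2, 1, 1].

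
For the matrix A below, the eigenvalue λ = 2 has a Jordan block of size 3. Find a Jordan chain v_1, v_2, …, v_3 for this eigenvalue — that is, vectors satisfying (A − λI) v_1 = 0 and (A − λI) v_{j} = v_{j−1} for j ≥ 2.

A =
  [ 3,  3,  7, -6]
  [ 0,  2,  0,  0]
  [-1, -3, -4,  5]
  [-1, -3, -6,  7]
A Jordan chain for λ = 2 of length 3:
v_1 = (1, 0, -1, -1)ᵀ
v_2 = (7, 0, -6, -6)ᵀ
v_3 = (0, 0, 1, 0)ᵀ

Let N = A − (2)·I. We want v_3 with N^3 v_3 = 0 but N^2 v_3 ≠ 0; then v_{j-1} := N · v_j for j = 3, …, 2.

Pick v_3 = (0, 0, 1, 0)ᵀ.
Then v_2 = N · v_3 = (7, 0, -6, -6)ᵀ.
Then v_1 = N · v_2 = (1, 0, -1, -1)ᵀ.

Sanity check: (A − (2)·I) v_1 = (0, 0, 0, 0)ᵀ = 0. ✓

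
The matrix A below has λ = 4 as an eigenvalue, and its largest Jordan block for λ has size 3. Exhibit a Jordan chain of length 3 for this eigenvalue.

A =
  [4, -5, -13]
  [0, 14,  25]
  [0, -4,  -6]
A Jordan chain for λ = 4 of length 3:
v_1 = (2, 0, 0)ᵀ
v_2 = (-5, 10, -4)ᵀ
v_3 = (0, 1, 0)ᵀ

Let N = A − (4)·I. We want v_3 with N^3 v_3 = 0 but N^2 v_3 ≠ 0; then v_{j-1} := N · v_j for j = 3, …, 2.

Pick v_3 = (0, 1, 0)ᵀ.
Then v_2 = N · v_3 = (-5, 10, -4)ᵀ.
Then v_1 = N · v_2 = (2, 0, 0)ᵀ.

Sanity check: (A − (4)·I) v_1 = (0, 0, 0)ᵀ = 0. ✓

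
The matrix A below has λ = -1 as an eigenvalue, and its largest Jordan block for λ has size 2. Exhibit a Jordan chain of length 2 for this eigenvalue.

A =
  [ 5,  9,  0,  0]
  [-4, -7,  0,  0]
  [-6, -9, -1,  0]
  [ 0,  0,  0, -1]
A Jordan chain for λ = -1 of length 2:
v_1 = (6, -4, -6, 0)ᵀ
v_2 = (1, 0, 0, 0)ᵀ

Let N = A − (-1)·I. We want v_2 with N^2 v_2 = 0 but N^1 v_2 ≠ 0; then v_{j-1} := N · v_j for j = 2, …, 2.

Pick v_2 = (1, 0, 0, 0)ᵀ.
Then v_1 = N · v_2 = (6, -4, -6, 0)ᵀ.

Sanity check: (A − (-1)·I) v_1 = (0, 0, 0, 0)ᵀ = 0. ✓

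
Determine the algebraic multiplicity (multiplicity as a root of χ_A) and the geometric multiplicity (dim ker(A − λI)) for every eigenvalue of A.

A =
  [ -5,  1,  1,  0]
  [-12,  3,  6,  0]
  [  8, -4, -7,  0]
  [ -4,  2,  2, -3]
λ = -3: alg = 4, geom = 3

Step 1 — factor the characteristic polynomial to read off the algebraic multiplicities:
  χ_A(x) = (x + 3)^4

Step 2 — compute geometric multiplicities via the rank-nullity identity g(λ) = n − rank(A − λI):
  rank(A − (-3)·I) = 1, so dim ker(A − (-3)·I) = n − 1 = 3

Summary:
  λ = -3: algebraic multiplicity = 4, geometric multiplicity = 3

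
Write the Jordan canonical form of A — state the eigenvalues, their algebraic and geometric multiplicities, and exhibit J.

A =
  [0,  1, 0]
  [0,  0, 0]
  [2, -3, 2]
J_2(0) ⊕ J_1(2)

The characteristic polynomial is
  det(x·I − A) = x^3 - 2*x^2 = x^2*(x - 2)

Eigenvalues and multiplicities (the geometric multiplicity of λ is n − rank(A − λI), which equals the number of Jordan blocks for λ):
  λ = 0: algebraic multiplicity = 2, geometric multiplicity = 1
  λ = 2: algebraic multiplicity = 1, geometric multiplicity = 1

Determining the block sizes for each eigenvalue:
  λ = 0: one block (gm = 1), so the single block has size am = 2 → block sizes [2]
  λ = 2: one block (gm = 1), so the single block has size am = 1 → block sizes [1]

Assembling the blocks gives a Jordan form
J =
  [0, 1, 0]
  [0, 0, 0]
  [0, 0, 2]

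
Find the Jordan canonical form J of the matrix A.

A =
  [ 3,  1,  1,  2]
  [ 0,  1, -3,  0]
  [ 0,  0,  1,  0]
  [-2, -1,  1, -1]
J_3(1) ⊕ J_1(1)

The characteristic polynomial is
  det(x·I − A) = x^4 - 4*x^3 + 6*x^2 - 4*x + 1 = (x - 1)^4

Eigenvalues and multiplicities (the geometric multiplicity of λ is n − rank(A − λI), which equals the number of Jordan blocks for λ):
  λ = 1: algebraic multiplicity = 4, geometric multiplicity = 2

Determining the block sizes for each eigenvalue:
  λ = 1: with am = 4 and gm = 2, the partition is not yet determined (e.g. several partitions of 4 into 2 parts exist). Let N = A − (1)·I. Computing rank(N^1) = 2, rank(N^2) = 1, rank(N^3) = 0; the number of blocks of size ≥ j is rank(N^{j−1}) − rank(N^j), giving [2, 1, 1]. So we have 1 block(s) of size 3, 1 block(s) of size 1 → block sizes [3, 1]

Assembling the blocks gives a Jordan form
J =
  [1, 1, 0, 0]
  [0, 1, 1, 0]
  [0, 0, 1, 0]
  [0, 0, 0, 1]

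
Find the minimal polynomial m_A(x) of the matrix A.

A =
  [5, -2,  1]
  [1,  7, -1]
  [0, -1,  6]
x^3 - 18*x^2 + 108*x - 216

The characteristic polynomial is χ_A(x) = (x - 6)^3, so the eigenvalues are known. The minimal polynomial is
  m_A(x) = Π_λ (x − λ)^{k_λ}
where k_λ is the size of the *largest* Jordan block for λ (equivalently, the smallest k with (A − λI)^k v = 0 for every generalised eigenvector v of λ).

  λ = 6: largest Jordan block has size 3, contributing (x − 6)^3

So m_A(x) = (x - 6)^3 = x^3 - 18*x^2 + 108*x - 216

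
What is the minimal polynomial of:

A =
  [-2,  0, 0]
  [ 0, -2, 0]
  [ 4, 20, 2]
x^2 - 4

The characteristic polynomial is χ_A(x) = (x - 2)*(x + 2)^2, so the eigenvalues are known. The minimal polynomial is
  m_A(x) = Π_λ (x − λ)^{k_λ}
where k_λ is the size of the *largest* Jordan block for λ (equivalently, the smallest k with (A − λI)^k v = 0 for every generalised eigenvector v of λ).

  λ = -2: largest Jordan block has size 1, contributing (x + 2)
  λ = 2: largest Jordan block has size 1, contributing (x − 2)

So m_A(x) = (x - 2)*(x + 2) = x^2 - 4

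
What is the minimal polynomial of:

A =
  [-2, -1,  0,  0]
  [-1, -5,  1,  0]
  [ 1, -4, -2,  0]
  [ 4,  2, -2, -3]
x^3 + 9*x^2 + 27*x + 27

The characteristic polynomial is χ_A(x) = (x + 3)^4, so the eigenvalues are known. The minimal polynomial is
  m_A(x) = Π_λ (x − λ)^{k_λ}
where k_λ is the size of the *largest* Jordan block for λ (equivalently, the smallest k with (A − λI)^k v = 0 for every generalised eigenvector v of λ).

  λ = -3: largest Jordan block has size 3, contributing (x + 3)^3

So m_A(x) = (x + 3)^3 = x^3 + 9*x^2 + 27*x + 27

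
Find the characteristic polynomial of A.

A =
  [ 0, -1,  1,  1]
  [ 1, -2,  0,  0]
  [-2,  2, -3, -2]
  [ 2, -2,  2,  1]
x^4 + 4*x^3 + 6*x^2 + 4*x + 1

Expanding det(x·I − A) (e.g. by cofactor expansion or by noting that A is similar to its Jordan form J, which has the same characteristic polynomial as A) gives
  χ_A(x) = x^4 + 4*x^3 + 6*x^2 + 4*x + 1
which factors as (x + 1)^4. The eigenvalues (with algebraic multiplicities) are λ = -1 with multiplicity 4.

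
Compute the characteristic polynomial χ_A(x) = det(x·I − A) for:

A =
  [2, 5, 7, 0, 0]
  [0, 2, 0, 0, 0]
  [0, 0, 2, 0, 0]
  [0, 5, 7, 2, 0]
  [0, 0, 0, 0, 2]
x^5 - 10*x^4 + 40*x^3 - 80*x^2 + 80*x - 32

Expanding det(x·I − A) (e.g. by cofactor expansion or by noting that A is similar to its Jordan form J, which has the same characteristic polynomial as A) gives
  χ_A(x) = x^5 - 10*x^4 + 40*x^3 - 80*x^2 + 80*x - 32
which factors as (x - 2)^5. The eigenvalues (with algebraic multiplicities) are λ = 2 with multiplicity 5.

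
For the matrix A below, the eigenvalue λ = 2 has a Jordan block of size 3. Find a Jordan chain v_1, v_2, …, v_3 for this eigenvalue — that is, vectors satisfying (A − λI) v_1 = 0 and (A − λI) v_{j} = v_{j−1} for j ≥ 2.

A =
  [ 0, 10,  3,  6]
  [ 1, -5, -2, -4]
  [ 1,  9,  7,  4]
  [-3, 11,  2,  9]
A Jordan chain for λ = 2 of length 3:
v_1 = (-1, 1, 0, -2)ᵀ
v_2 = (-2, 1, 1, -3)ᵀ
v_3 = (1, 0, 0, 0)ᵀ

Let N = A − (2)·I. We want v_3 with N^3 v_3 = 0 but N^2 v_3 ≠ 0; then v_{j-1} := N · v_j for j = 3, …, 2.

Pick v_3 = (1, 0, 0, 0)ᵀ.
Then v_2 = N · v_3 = (-2, 1, 1, -3)ᵀ.
Then v_1 = N · v_2 = (-1, 1, 0, -2)ᵀ.

Sanity check: (A − (2)·I) v_1 = (0, 0, 0, 0)ᵀ = 0. ✓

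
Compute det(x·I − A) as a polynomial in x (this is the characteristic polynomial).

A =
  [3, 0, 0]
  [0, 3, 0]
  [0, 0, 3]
x^3 - 9*x^2 + 27*x - 27

Expanding det(x·I − A) (e.g. by cofactor expansion or by noting that A is similar to its Jordan form J, which has the same characteristic polynomial as A) gives
  χ_A(x) = x^3 - 9*x^2 + 27*x - 27
which factors as (x - 3)^3. The eigenvalues (with algebraic multiplicities) are λ = 3 with multiplicity 3.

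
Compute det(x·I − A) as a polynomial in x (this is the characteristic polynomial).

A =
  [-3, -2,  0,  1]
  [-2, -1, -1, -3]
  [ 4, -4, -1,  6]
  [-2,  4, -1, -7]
x^4 + 12*x^3 + 54*x^2 + 108*x + 81

Expanding det(x·I − A) (e.g. by cofactor expansion or by noting that A is similar to its Jordan form J, which has the same characteristic polynomial as A) gives
  χ_A(x) = x^4 + 12*x^3 + 54*x^2 + 108*x + 81
which factors as (x + 3)^4. The eigenvalues (with algebraic multiplicities) are λ = -3 with multiplicity 4.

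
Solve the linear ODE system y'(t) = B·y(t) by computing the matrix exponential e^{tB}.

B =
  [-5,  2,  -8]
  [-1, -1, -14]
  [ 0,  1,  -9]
e^{tB} =
  [-t^2*exp(-5*t) + exp(-5*t), 2*t*exp(-5*t), 2*t^2*exp(-5*t) - 8*t*exp(-5*t)]
  [-2*t^2*exp(-5*t) - t*exp(-5*t), 4*t*exp(-5*t) + exp(-5*t), 4*t^2*exp(-5*t) - 14*t*exp(-5*t)]
  [-t^2*exp(-5*t)/2, t*exp(-5*t), t^2*exp(-5*t) - 4*t*exp(-5*t) + exp(-5*t)]

Strategy: write B = P · J · P⁻¹ where J is a Jordan canonical form, so e^{tB} = P · e^{tJ} · P⁻¹, and e^{tJ} can be computed block-by-block.

B has Jordan form
J =
  [-5,  1,  0]
  [ 0, -5,  1]
  [ 0,  0, -5]
(up to reordering of blocks).

Per-block formulas:
  For a 3×3 Jordan block J_3(-5): exp(t · J_3(-5)) = e^(-5t)·(I + t·N + (t^2/2)·N^2), where N is the 3×3 nilpotent shift.

After assembling e^{tJ} and conjugating by P, we get:

e^{tB} =
  [-t^2*exp(-5*t) + exp(-5*t), 2*t*exp(-5*t), 2*t^2*exp(-5*t) - 8*t*exp(-5*t)]
  [-2*t^2*exp(-5*t) - t*exp(-5*t), 4*t*exp(-5*t) + exp(-5*t), 4*t^2*exp(-5*t) - 14*t*exp(-5*t)]
  [-t^2*exp(-5*t)/2, t*exp(-5*t), t^2*exp(-5*t) - 4*t*exp(-5*t) + exp(-5*t)]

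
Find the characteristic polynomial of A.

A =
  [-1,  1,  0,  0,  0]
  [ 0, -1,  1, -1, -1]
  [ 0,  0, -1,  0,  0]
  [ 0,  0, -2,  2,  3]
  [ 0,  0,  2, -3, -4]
x^5 + 5*x^4 + 10*x^3 + 10*x^2 + 5*x + 1

Expanding det(x·I − A) (e.g. by cofactor expansion or by noting that A is similar to its Jordan form J, which has the same characteristic polynomial as A) gives
  χ_A(x) = x^5 + 5*x^4 + 10*x^3 + 10*x^2 + 5*x + 1
which factors as (x + 1)^5. The eigenvalues (with algebraic multiplicities) are λ = -1 with multiplicity 5.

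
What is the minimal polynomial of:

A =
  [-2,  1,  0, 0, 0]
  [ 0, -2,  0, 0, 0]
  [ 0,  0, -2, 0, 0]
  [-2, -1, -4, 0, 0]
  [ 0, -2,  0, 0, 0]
x^3 + 4*x^2 + 4*x

The characteristic polynomial is χ_A(x) = x^2*(x + 2)^3, so the eigenvalues are known. The minimal polynomial is
  m_A(x) = Π_λ (x − λ)^{k_λ}
where k_λ is the size of the *largest* Jordan block for λ (equivalently, the smallest k with (A − λI)^k v = 0 for every generalised eigenvector v of λ).

  λ = -2: largest Jordan block has size 2, contributing (x + 2)^2
  λ = 0: largest Jordan block has size 1, contributing (x − 0)

So m_A(x) = x*(x + 2)^2 = x^3 + 4*x^2 + 4*x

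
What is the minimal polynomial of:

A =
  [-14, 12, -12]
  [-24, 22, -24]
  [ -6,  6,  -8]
x^2 - 2*x - 8

The characteristic polynomial is χ_A(x) = (x - 4)*(x + 2)^2, so the eigenvalues are known. The minimal polynomial is
  m_A(x) = Π_λ (x − λ)^{k_λ}
where k_λ is the size of the *largest* Jordan block for λ (equivalently, the smallest k with (A − λI)^k v = 0 for every generalised eigenvector v of λ).

  λ = -2: largest Jordan block has size 1, contributing (x + 2)
  λ = 4: largest Jordan block has size 1, contributing (x − 4)

So m_A(x) = (x - 4)*(x + 2) = x^2 - 2*x - 8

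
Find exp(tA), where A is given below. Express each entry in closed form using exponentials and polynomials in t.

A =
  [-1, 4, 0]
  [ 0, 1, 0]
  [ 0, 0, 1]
e^{tA} =
  [exp(-t), 2*exp(t) - 2*exp(-t), 0]
  [0, exp(t), 0]
  [0, 0, exp(t)]

Strategy: write A = P · J · P⁻¹ where J is a Jordan canonical form, so e^{tA} = P · e^{tJ} · P⁻¹, and e^{tJ} can be computed block-by-block.

A has Jordan form
J =
  [-1, 0, 0]
  [ 0, 1, 0]
  [ 0, 0, 1]
(up to reordering of blocks).

Per-block formulas:
  For a 1×1 block at λ = 1: exp(t · [1]) = [e^(1t)].
  For a 1×1 block at λ = -1: exp(t · [-1]) = [e^(-1t)].

After assembling e^{tJ} and conjugating by P, we get:

e^{tA} =
  [exp(-t), 2*exp(t) - 2*exp(-t), 0]
  [0, exp(t), 0]
  [0, 0, exp(t)]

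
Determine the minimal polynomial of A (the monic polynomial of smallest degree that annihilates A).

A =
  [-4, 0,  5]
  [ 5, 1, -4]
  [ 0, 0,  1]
x^3 + 2*x^2 - 7*x + 4

The characteristic polynomial is χ_A(x) = (x - 1)^2*(x + 4), so the eigenvalues are known. The minimal polynomial is
  m_A(x) = Π_λ (x − λ)^{k_λ}
where k_λ is the size of the *largest* Jordan block for λ (equivalently, the smallest k with (A − λI)^k v = 0 for every generalised eigenvector v of λ).

  λ = -4: largest Jordan block has size 1, contributing (x + 4)
  λ = 1: largest Jordan block has size 2, contributing (x − 1)^2

So m_A(x) = (x - 1)^2*(x + 4) = x^3 + 2*x^2 - 7*x + 4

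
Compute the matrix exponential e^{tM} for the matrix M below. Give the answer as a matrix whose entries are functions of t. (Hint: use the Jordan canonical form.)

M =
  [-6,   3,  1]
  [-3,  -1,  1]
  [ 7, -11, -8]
e^{tM} =
  [-t^2*exp(-5*t)/2 - t*exp(-5*t) + exp(-5*t), -t^2*exp(-5*t) + 3*t*exp(-5*t), -t^2*exp(-5*t)/2 + t*exp(-5*t)]
  [-t^2*exp(-5*t) - 3*t*exp(-5*t), -2*t^2*exp(-5*t) + 4*t*exp(-5*t) + exp(-5*t), -t^2*exp(-5*t) + t*exp(-5*t)]
  [5*t^2*exp(-5*t)/2 + 7*t*exp(-5*t), 5*t^2*exp(-5*t) - 11*t*exp(-5*t), 5*t^2*exp(-5*t)/2 - 3*t*exp(-5*t) + exp(-5*t)]

Strategy: write M = P · J · P⁻¹ where J is a Jordan canonical form, so e^{tM} = P · e^{tJ} · P⁻¹, and e^{tJ} can be computed block-by-block.

M has Jordan form
J =
  [-5,  1,  0]
  [ 0, -5,  1]
  [ 0,  0, -5]
(up to reordering of blocks).

Per-block formulas:
  For a 3×3 Jordan block J_3(-5): exp(t · J_3(-5)) = e^(-5t)·(I + t·N + (t^2/2)·N^2), where N is the 3×3 nilpotent shift.

After assembling e^{tJ} and conjugating by P, we get:

e^{tM} =
  [-t^2*exp(-5*t)/2 - t*exp(-5*t) + exp(-5*t), -t^2*exp(-5*t) + 3*t*exp(-5*t), -t^2*exp(-5*t)/2 + t*exp(-5*t)]
  [-t^2*exp(-5*t) - 3*t*exp(-5*t), -2*t^2*exp(-5*t) + 4*t*exp(-5*t) + exp(-5*t), -t^2*exp(-5*t) + t*exp(-5*t)]
  [5*t^2*exp(-5*t)/2 + 7*t*exp(-5*t), 5*t^2*exp(-5*t) - 11*t*exp(-5*t), 5*t^2*exp(-5*t)/2 - 3*t*exp(-5*t) + exp(-5*t)]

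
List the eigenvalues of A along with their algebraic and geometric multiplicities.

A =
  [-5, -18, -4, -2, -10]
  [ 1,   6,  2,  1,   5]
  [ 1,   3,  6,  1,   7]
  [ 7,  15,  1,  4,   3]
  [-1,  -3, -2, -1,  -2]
λ = -3: alg = 1, geom = 1; λ = 3: alg = 4, geom = 2

Step 1 — factor the characteristic polynomial to read off the algebraic multiplicities:
  χ_A(x) = (x - 3)^4*(x + 3)

Step 2 — compute geometric multiplicities via the rank-nullity identity g(λ) = n − rank(A − λI):
  rank(A − (-3)·I) = 4, so dim ker(A − (-3)·I) = n − 4 = 1
  rank(A − (3)·I) = 3, so dim ker(A − (3)·I) = n − 3 = 2

Summary:
  λ = -3: algebraic multiplicity = 1, geometric multiplicity = 1
  λ = 3: algebraic multiplicity = 4, geometric multiplicity = 2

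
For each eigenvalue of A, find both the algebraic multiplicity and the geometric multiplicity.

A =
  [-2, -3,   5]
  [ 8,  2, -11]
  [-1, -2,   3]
λ = 1: alg = 3, geom = 1

Step 1 — factor the characteristic polynomial to read off the algebraic multiplicities:
  χ_A(x) = (x - 1)^3

Step 2 — compute geometric multiplicities via the rank-nullity identity g(λ) = n − rank(A − λI):
  rank(A − (1)·I) = 2, so dim ker(A − (1)·I) = n − 2 = 1

Summary:
  λ = 1: algebraic multiplicity = 3, geometric multiplicity = 1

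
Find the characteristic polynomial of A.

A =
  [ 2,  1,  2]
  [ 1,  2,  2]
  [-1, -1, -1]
x^3 - 3*x^2 + 3*x - 1

Expanding det(x·I − A) (e.g. by cofactor expansion or by noting that A is similar to its Jordan form J, which has the same characteristic polynomial as A) gives
  χ_A(x) = x^3 - 3*x^2 + 3*x - 1
which factors as (x - 1)^3. The eigenvalues (with algebraic multiplicities) are λ = 1 with multiplicity 3.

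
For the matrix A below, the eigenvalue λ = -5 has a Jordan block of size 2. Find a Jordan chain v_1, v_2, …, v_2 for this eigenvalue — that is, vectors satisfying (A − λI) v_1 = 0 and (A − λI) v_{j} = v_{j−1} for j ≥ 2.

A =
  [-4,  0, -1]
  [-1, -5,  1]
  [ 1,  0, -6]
A Jordan chain for λ = -5 of length 2:
v_1 = (1, -1, 1)ᵀ
v_2 = (1, 0, 0)ᵀ

Let N = A − (-5)·I. We want v_2 with N^2 v_2 = 0 but N^1 v_2 ≠ 0; then v_{j-1} := N · v_j for j = 2, …, 2.

Pick v_2 = (1, 0, 0)ᵀ.
Then v_1 = N · v_2 = (1, -1, 1)ᵀ.

Sanity check: (A − (-5)·I) v_1 = (0, 0, 0)ᵀ = 0. ✓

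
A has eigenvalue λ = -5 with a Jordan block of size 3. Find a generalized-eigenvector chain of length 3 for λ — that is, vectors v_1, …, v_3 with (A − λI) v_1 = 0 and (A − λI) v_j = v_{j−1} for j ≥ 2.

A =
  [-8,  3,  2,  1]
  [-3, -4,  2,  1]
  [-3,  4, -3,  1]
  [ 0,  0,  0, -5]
A Jordan chain for λ = -5 of length 3:
v_1 = (-6, 0, -9, 0)ᵀ
v_2 = (-3, -3, -3, 0)ᵀ
v_3 = (1, 0, 0, 0)ᵀ

Let N = A − (-5)·I. We want v_3 with N^3 v_3 = 0 but N^2 v_3 ≠ 0; then v_{j-1} := N · v_j for j = 3, …, 2.

Pick v_3 = (1, 0, 0, 0)ᵀ.
Then v_2 = N · v_3 = (-3, -3, -3, 0)ᵀ.
Then v_1 = N · v_2 = (-6, 0, -9, 0)ᵀ.

Sanity check: (A − (-5)·I) v_1 = (0, 0, 0, 0)ᵀ = 0. ✓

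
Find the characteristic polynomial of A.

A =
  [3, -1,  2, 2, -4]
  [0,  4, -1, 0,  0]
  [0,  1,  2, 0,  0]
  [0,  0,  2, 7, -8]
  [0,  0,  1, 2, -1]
x^5 - 15*x^4 + 90*x^3 - 270*x^2 + 405*x - 243

Expanding det(x·I − A) (e.g. by cofactor expansion or by noting that A is similar to its Jordan form J, which has the same characteristic polynomial as A) gives
  χ_A(x) = x^5 - 15*x^4 + 90*x^3 - 270*x^2 + 405*x - 243
which factors as (x - 3)^5. The eigenvalues (with algebraic multiplicities) are λ = 3 with multiplicity 5.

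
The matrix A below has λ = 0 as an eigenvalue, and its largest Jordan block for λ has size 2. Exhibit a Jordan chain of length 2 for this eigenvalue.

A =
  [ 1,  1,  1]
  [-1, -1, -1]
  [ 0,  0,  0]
A Jordan chain for λ = 0 of length 2:
v_1 = (1, -1, 0)ᵀ
v_2 = (1, 0, 0)ᵀ

Let N = A − (0)·I. We want v_2 with N^2 v_2 = 0 but N^1 v_2 ≠ 0; then v_{j-1} := N · v_j for j = 2, …, 2.

Pick v_2 = (1, 0, 0)ᵀ.
Then v_1 = N · v_2 = (1, -1, 0)ᵀ.

Sanity check: (A − (0)·I) v_1 = (0, 0, 0)ᵀ = 0. ✓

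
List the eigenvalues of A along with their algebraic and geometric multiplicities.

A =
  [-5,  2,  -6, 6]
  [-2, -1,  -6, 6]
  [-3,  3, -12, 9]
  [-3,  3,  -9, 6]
λ = -3: alg = 4, geom = 3

Step 1 — factor the characteristic polynomial to read off the algebraic multiplicities:
  χ_A(x) = (x + 3)^4

Step 2 — compute geometric multiplicities via the rank-nullity identity g(λ) = n − rank(A − λI):
  rank(A − (-3)·I) = 1, so dim ker(A − (-3)·I) = n − 1 = 3

Summary:
  λ = -3: algebraic multiplicity = 4, geometric multiplicity = 3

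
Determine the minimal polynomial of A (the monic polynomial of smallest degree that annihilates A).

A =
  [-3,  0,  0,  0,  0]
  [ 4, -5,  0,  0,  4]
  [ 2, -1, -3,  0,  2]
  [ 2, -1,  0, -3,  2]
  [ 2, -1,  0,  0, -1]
x^2 + 6*x + 9

The characteristic polynomial is χ_A(x) = (x + 3)^5, so the eigenvalues are known. The minimal polynomial is
  m_A(x) = Π_λ (x − λ)^{k_λ}
where k_λ is the size of the *largest* Jordan block for λ (equivalently, the smallest k with (A − λI)^k v = 0 for every generalised eigenvector v of λ).

  λ = -3: largest Jordan block has size 2, contributing (x + 3)^2

So m_A(x) = (x + 3)^2 = x^2 + 6*x + 9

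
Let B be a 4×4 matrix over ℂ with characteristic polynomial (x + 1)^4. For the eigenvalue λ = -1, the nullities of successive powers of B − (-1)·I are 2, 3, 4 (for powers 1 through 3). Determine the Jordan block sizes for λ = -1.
Block sizes for λ = -1: [3, 1]

From the dimensions of kernels of powers, the number of Jordan blocks of size at least j is d_j − d_{j−1} where d_j = dim ker(N^j) (with d_0 = 0). Computing the differences gives [2, 1, 1].
The number of blocks of size exactly k is (#blocks of size ≥ k) − (#blocks of size ≥ k + 1), so the partition is: 1 block(s) of size 1, 1 block(s) of size 3.
In nonincreasing order the block sizes are [3, 1].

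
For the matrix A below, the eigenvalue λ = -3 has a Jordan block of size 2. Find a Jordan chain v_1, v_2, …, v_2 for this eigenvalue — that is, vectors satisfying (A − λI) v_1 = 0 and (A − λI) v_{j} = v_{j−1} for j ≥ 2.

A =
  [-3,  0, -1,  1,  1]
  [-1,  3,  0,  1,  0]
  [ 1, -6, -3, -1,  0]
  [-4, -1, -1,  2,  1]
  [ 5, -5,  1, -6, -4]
A Jordan chain for λ = -3 of length 2:
v_1 = (-1, 0, 0, -1, 1)ᵀ
v_2 = (0, 0, 1, 0, 0)ᵀ

Let N = A − (-3)·I. We want v_2 with N^2 v_2 = 0 but N^1 v_2 ≠ 0; then v_{j-1} := N · v_j for j = 2, …, 2.

Pick v_2 = (0, 0, 1, 0, 0)ᵀ.
Then v_1 = N · v_2 = (-1, 0, 0, -1, 1)ᵀ.

Sanity check: (A − (-3)·I) v_1 = (0, 0, 0, 0, 0)ᵀ = 0. ✓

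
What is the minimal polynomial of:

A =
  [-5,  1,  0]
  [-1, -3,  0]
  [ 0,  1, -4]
x^3 + 12*x^2 + 48*x + 64

The characteristic polynomial is χ_A(x) = (x + 4)^3, so the eigenvalues are known. The minimal polynomial is
  m_A(x) = Π_λ (x − λ)^{k_λ}
where k_λ is the size of the *largest* Jordan block for λ (equivalently, the smallest k with (A − λI)^k v = 0 for every generalised eigenvector v of λ).

  λ = -4: largest Jordan block has size 3, contributing (x + 4)^3

So m_A(x) = (x + 4)^3 = x^3 + 12*x^2 + 48*x + 64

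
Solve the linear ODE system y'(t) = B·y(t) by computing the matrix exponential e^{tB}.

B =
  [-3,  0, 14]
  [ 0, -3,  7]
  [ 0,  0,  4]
e^{tB} =
  [exp(-3*t), 0, 2*exp(4*t) - 2*exp(-3*t)]
  [0, exp(-3*t), exp(4*t) - exp(-3*t)]
  [0, 0, exp(4*t)]

Strategy: write B = P · J · P⁻¹ where J is a Jordan canonical form, so e^{tB} = P · e^{tJ} · P⁻¹, and e^{tJ} can be computed block-by-block.

B has Jordan form
J =
  [-3,  0, 0]
  [ 0, -3, 0]
  [ 0,  0, 4]
(up to reordering of blocks).

Per-block formulas:
  For a 1×1 block at λ = -3: exp(t · [-3]) = [e^(-3t)].
  For a 1×1 block at λ = 4: exp(t · [4]) = [e^(4t)].

After assembling e^{tJ} and conjugating by P, we get:

e^{tB} =
  [exp(-3*t), 0, 2*exp(4*t) - 2*exp(-3*t)]
  [0, exp(-3*t), exp(4*t) - exp(-3*t)]
  [0, 0, exp(4*t)]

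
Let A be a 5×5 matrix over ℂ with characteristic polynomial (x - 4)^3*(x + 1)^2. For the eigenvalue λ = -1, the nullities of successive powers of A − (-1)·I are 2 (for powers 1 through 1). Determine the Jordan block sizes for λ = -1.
Block sizes for λ = -1: [1, 1]

From the dimensions of kernels of powers, the number of Jordan blocks of size at least j is d_j − d_{j−1} where d_j = dim ker(N^j) (with d_0 = 0). Computing the differences gives [2].
The number of blocks of size exactly k is (#blocks of size ≥ k) − (#blocks of size ≥ k + 1), so the partition is: 2 block(s) of size 1.
In nonincreasing order the block sizes are [1, 1].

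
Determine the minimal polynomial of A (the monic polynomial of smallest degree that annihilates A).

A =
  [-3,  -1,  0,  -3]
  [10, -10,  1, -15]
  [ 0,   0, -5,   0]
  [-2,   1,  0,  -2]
x^3 + 15*x^2 + 75*x + 125

The characteristic polynomial is χ_A(x) = (x + 5)^4, so the eigenvalues are known. The minimal polynomial is
  m_A(x) = Π_λ (x − λ)^{k_λ}
where k_λ is the size of the *largest* Jordan block for λ (equivalently, the smallest k with (A − λI)^k v = 0 for every generalised eigenvector v of λ).

  λ = -5: largest Jordan block has size 3, contributing (x + 5)^3

So m_A(x) = (x + 5)^3 = x^3 + 15*x^2 + 75*x + 125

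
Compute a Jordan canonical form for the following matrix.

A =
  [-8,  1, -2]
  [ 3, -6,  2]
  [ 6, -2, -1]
J_2(-5) ⊕ J_1(-5)

The characteristic polynomial is
  det(x·I − A) = x^3 + 15*x^2 + 75*x + 125 = (x + 5)^3

Eigenvalues and multiplicities (the geometric multiplicity of λ is n − rank(A − λI), which equals the number of Jordan blocks for λ):
  λ = -5: algebraic multiplicity = 3, geometric multiplicity = 2

Determining the block sizes for each eigenvalue:
  λ = -5: 2 blocks summing to 3 forces exactly one block of size 2 and the rest size 1 → block sizes [2, 1]

Assembling the blocks gives a Jordan form
J =
  [-5,  1,  0]
  [ 0, -5,  0]
  [ 0,  0, -5]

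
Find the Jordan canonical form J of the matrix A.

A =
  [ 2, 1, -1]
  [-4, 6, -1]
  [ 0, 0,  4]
J_3(4)

The characteristic polynomial is
  det(x·I − A) = x^3 - 12*x^2 + 48*x - 64 = (x - 4)^3

Eigenvalues and multiplicities (the geometric multiplicity of λ is n − rank(A − λI), which equals the number of Jordan blocks for λ):
  λ = 4: algebraic multiplicity = 3, geometric multiplicity = 1

Determining the block sizes for each eigenvalue:
  λ = 4: one block (gm = 1), so the single block has size am = 3 → block sizes [3]

Assembling the blocks gives a Jordan form
J =
  [4, 1, 0]
  [0, 4, 1]
  [0, 0, 4]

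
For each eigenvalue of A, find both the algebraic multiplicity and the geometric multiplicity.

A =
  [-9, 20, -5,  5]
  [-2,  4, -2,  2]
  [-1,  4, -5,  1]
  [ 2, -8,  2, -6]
λ = -4: alg = 4, geom = 3

Step 1 — factor the characteristic polynomial to read off the algebraic multiplicities:
  χ_A(x) = (x + 4)^4

Step 2 — compute geometric multiplicities via the rank-nullity identity g(λ) = n − rank(A − λI):
  rank(A − (-4)·I) = 1, so dim ker(A − (-4)·I) = n − 1 = 3

Summary:
  λ = -4: algebraic multiplicity = 4, geometric multiplicity = 3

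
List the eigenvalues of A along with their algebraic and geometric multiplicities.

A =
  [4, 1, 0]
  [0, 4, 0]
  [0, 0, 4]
λ = 4: alg = 3, geom = 2

Step 1 — factor the characteristic polynomial to read off the algebraic multiplicities:
  χ_A(x) = (x - 4)^3

Step 2 — compute geometric multiplicities via the rank-nullity identity g(λ) = n − rank(A − λI):
  rank(A − (4)·I) = 1, so dim ker(A − (4)·I) = n − 1 = 2

Summary:
  λ = 4: algebraic multiplicity = 3, geometric multiplicity = 2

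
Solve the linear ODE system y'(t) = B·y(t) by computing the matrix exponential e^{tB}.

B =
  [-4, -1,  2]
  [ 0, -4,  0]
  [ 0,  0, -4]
e^{tB} =
  [exp(-4*t), -t*exp(-4*t), 2*t*exp(-4*t)]
  [0, exp(-4*t), 0]
  [0, 0, exp(-4*t)]

Strategy: write B = P · J · P⁻¹ where J is a Jordan canonical form, so e^{tB} = P · e^{tJ} · P⁻¹, and e^{tJ} can be computed block-by-block.

B has Jordan form
J =
  [-4,  1,  0]
  [ 0, -4,  0]
  [ 0,  0, -4]
(up to reordering of blocks).

Per-block formulas:
  For a 2×2 Jordan block J_2(-4): exp(t · J_2(-4)) = e^(-4t)·(I + t·N), where N is the 2×2 nilpotent shift.
  For a 1×1 block at λ = -4: exp(t · [-4]) = [e^(-4t)].

After assembling e^{tJ} and conjugating by P, we get:

e^{tB} =
  [exp(-4*t), -t*exp(-4*t), 2*t*exp(-4*t)]
  [0, exp(-4*t), 0]
  [0, 0, exp(-4*t)]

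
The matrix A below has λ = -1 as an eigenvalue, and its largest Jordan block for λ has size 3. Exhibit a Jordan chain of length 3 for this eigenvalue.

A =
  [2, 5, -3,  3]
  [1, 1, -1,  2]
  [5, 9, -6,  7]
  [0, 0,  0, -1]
A Jordan chain for λ = -1 of length 3:
v_1 = (-1, 0, -1, 0)ᵀ
v_2 = (3, 1, 5, 0)ᵀ
v_3 = (1, 0, 0, 0)ᵀ

Let N = A − (-1)·I. We want v_3 with N^3 v_3 = 0 but N^2 v_3 ≠ 0; then v_{j-1} := N · v_j for j = 3, …, 2.

Pick v_3 = (1, 0, 0, 0)ᵀ.
Then v_2 = N · v_3 = (3, 1, 5, 0)ᵀ.
Then v_1 = N · v_2 = (-1, 0, -1, 0)ᵀ.

Sanity check: (A − (-1)·I) v_1 = (0, 0, 0, 0)ᵀ = 0. ✓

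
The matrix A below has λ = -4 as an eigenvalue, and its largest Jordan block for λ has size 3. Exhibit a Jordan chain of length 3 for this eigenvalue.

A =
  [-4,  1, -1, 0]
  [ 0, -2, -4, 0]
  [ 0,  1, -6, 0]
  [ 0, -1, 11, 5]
A Jordan chain for λ = -4 of length 3:
v_1 = (1, 0, 0, 0)ᵀ
v_2 = (1, 2, 1, -1)ᵀ
v_3 = (0, 1, 0, 0)ᵀ

Let N = A − (-4)·I. We want v_3 with N^3 v_3 = 0 but N^2 v_3 ≠ 0; then v_{j-1} := N · v_j for j = 3, …, 2.

Pick v_3 = (0, 1, 0, 0)ᵀ.
Then v_2 = N · v_3 = (1, 2, 1, -1)ᵀ.
Then v_1 = N · v_2 = (1, 0, 0, 0)ᵀ.

Sanity check: (A − (-4)·I) v_1 = (0, 0, 0, 0)ᵀ = 0. ✓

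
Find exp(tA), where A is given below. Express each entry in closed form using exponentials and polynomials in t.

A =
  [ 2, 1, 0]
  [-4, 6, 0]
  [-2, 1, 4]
e^{tA} =
  [-2*t*exp(4*t) + exp(4*t), t*exp(4*t), 0]
  [-4*t*exp(4*t), 2*t*exp(4*t) + exp(4*t), 0]
  [-2*t*exp(4*t), t*exp(4*t), exp(4*t)]

Strategy: write A = P · J · P⁻¹ where J is a Jordan canonical form, so e^{tA} = P · e^{tJ} · P⁻¹, and e^{tJ} can be computed block-by-block.

A has Jordan form
J =
  [4, 1, 0]
  [0, 4, 0]
  [0, 0, 4]
(up to reordering of blocks).

Per-block formulas:
  For a 2×2 Jordan block J_2(4): exp(t · J_2(4)) = e^(4t)·(I + t·N), where N is the 2×2 nilpotent shift.
  For a 1×1 block at λ = 4: exp(t · [4]) = [e^(4t)].

After assembling e^{tJ} and conjugating by P, we get:

e^{tA} =
  [-2*t*exp(4*t) + exp(4*t), t*exp(4*t), 0]
  [-4*t*exp(4*t), 2*t*exp(4*t) + exp(4*t), 0]
  [-2*t*exp(4*t), t*exp(4*t), exp(4*t)]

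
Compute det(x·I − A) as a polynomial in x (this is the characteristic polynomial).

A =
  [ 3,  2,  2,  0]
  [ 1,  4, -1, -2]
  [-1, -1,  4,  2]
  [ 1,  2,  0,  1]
x^4 - 12*x^3 + 54*x^2 - 108*x + 81

Expanding det(x·I − A) (e.g. by cofactor expansion or by noting that A is similar to its Jordan form J, which has the same characteristic polynomial as A) gives
  χ_A(x) = x^4 - 12*x^3 + 54*x^2 - 108*x + 81
which factors as (x - 3)^4. The eigenvalues (with algebraic multiplicities) are λ = 3 with multiplicity 4.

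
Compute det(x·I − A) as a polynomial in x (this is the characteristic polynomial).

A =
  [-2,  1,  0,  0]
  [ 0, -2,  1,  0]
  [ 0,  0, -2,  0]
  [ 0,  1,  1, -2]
x^4 + 8*x^3 + 24*x^2 + 32*x + 16

Expanding det(x·I − A) (e.g. by cofactor expansion or by noting that A is similar to its Jordan form J, which has the same characteristic polynomial as A) gives
  χ_A(x) = x^4 + 8*x^3 + 24*x^2 + 32*x + 16
which factors as (x + 2)^4. The eigenvalues (with algebraic multiplicities) are λ = -2 with multiplicity 4.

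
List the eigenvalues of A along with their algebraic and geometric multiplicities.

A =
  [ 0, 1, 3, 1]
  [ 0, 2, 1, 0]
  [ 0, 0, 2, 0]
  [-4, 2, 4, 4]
λ = 2: alg = 4, geom = 2

Step 1 — factor the characteristic polynomial to read off the algebraic multiplicities:
  χ_A(x) = (x - 2)^4

Step 2 — compute geometric multiplicities via the rank-nullity identity g(λ) = n − rank(A − λI):
  rank(A − (2)·I) = 2, so dim ker(A − (2)·I) = n − 2 = 2

Summary:
  λ = 2: algebraic multiplicity = 4, geometric multiplicity = 2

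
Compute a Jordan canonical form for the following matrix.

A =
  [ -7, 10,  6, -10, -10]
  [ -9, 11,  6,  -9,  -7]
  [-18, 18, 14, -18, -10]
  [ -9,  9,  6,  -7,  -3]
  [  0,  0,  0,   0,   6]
J_2(2) ⊕ J_1(2) ⊕ J_1(5) ⊕ J_1(6)

The characteristic polynomial is
  det(x·I − A) = x^5 - 17*x^4 + 108*x^3 - 320*x^2 + 448*x - 240 = (x - 6)*(x - 5)*(x - 2)^3

Eigenvalues and multiplicities (the geometric multiplicity of λ is n − rank(A − λI), which equals the number of Jordan blocks for λ):
  λ = 2: algebraic multiplicity = 3, geometric multiplicity = 2
  λ = 5: algebraic multiplicity = 1, geometric multiplicity = 1
  λ = 6: algebraic multiplicity = 1, geometric multiplicity = 1

Determining the block sizes for each eigenvalue:
  λ = 2: 2 blocks summing to 3 forces exactly one block of size 2 and the rest size 1 → block sizes [2, 1]
  λ = 5: one block (gm = 1), so the single block has size am = 1 → block sizes [1]
  λ = 6: one block (gm = 1), so the single block has size am = 1 → block sizes [1]

Assembling the blocks gives a Jordan form
J =
  [2, 1, 0, 0, 0]
  [0, 2, 0, 0, 0]
  [0, 0, 2, 0, 0]
  [0, 0, 0, 5, 0]
  [0, 0, 0, 0, 6]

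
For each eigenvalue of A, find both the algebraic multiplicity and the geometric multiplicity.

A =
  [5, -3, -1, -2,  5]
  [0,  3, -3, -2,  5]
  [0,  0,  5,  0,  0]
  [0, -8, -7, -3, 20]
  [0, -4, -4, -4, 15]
λ = 5: alg = 5, geom = 2

Step 1 — factor the characteristic polynomial to read off the algebraic multiplicities:
  χ_A(x) = (x - 5)^5

Step 2 — compute geometric multiplicities via the rank-nullity identity g(λ) = n − rank(A − λI):
  rank(A − (5)·I) = 3, so dim ker(A − (5)·I) = n − 3 = 2

Summary:
  λ = 5: algebraic multiplicity = 5, geometric multiplicity = 2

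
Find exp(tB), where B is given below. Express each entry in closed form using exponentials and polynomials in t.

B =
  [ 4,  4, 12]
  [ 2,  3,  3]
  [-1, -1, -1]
e^{tB} =
  [2*t*exp(2*t) + exp(2*t), 4*t*exp(2*t), 12*t*exp(2*t)]
  [3*t^2*exp(2*t)/2 + 2*t*exp(2*t), 3*t^2*exp(2*t) + t*exp(2*t) + exp(2*t), 9*t^2*exp(2*t) + 3*t*exp(2*t)]
  [-t^2*exp(2*t)/2 - t*exp(2*t), -t^2*exp(2*t) - t*exp(2*t), -3*t^2*exp(2*t) - 3*t*exp(2*t) + exp(2*t)]

Strategy: write B = P · J · P⁻¹ where J is a Jordan canonical form, so e^{tB} = P · e^{tJ} · P⁻¹, and e^{tJ} can be computed block-by-block.

B has Jordan form
J =
  [2, 1, 0]
  [0, 2, 1]
  [0, 0, 2]
(up to reordering of blocks).

Per-block formulas:
  For a 3×3 Jordan block J_3(2): exp(t · J_3(2)) = e^(2t)·(I + t·N + (t^2/2)·N^2), where N is the 3×3 nilpotent shift.

After assembling e^{tJ} and conjugating by P, we get:

e^{tB} =
  [2*t*exp(2*t) + exp(2*t), 4*t*exp(2*t), 12*t*exp(2*t)]
  [3*t^2*exp(2*t)/2 + 2*t*exp(2*t), 3*t^2*exp(2*t) + t*exp(2*t) + exp(2*t), 9*t^2*exp(2*t) + 3*t*exp(2*t)]
  [-t^2*exp(2*t)/2 - t*exp(2*t), -t^2*exp(2*t) - t*exp(2*t), -3*t^2*exp(2*t) - 3*t*exp(2*t) + exp(2*t)]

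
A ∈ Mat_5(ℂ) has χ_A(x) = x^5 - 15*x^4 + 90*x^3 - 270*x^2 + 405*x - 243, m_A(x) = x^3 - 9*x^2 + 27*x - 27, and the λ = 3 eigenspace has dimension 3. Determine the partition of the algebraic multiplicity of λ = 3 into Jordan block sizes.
Block sizes for λ = 3: [3, 1, 1]

Step 1 — from the characteristic polynomial, algebraic multiplicity of λ = 3 is 5. From dim ker(A − (3)·I) = 3, there are exactly 3 Jordan blocks for λ = 3.
Step 2 — from the minimal polynomial, the factor (x − 3)^3 tells us the largest block for λ = 3 has size 3.
Step 3 — with total size 5, 3 blocks, and largest block 3, the block sizes (in nonincreasing order) are [3, 1, 1].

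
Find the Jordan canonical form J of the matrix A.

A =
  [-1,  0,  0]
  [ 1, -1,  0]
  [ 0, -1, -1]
J_3(-1)

The characteristic polynomial is
  det(x·I − A) = x^3 + 3*x^2 + 3*x + 1 = (x + 1)^3

Eigenvalues and multiplicities (the geometric multiplicity of λ is n − rank(A − λI), which equals the number of Jordan blocks for λ):
  λ = -1: algebraic multiplicity = 3, geometric multiplicity = 1

Determining the block sizes for each eigenvalue:
  λ = -1: one block (gm = 1), so the single block has size am = 3 → block sizes [3]

Assembling the blocks gives a Jordan form
J =
  [-1,  1,  0]
  [ 0, -1,  1]
  [ 0,  0, -1]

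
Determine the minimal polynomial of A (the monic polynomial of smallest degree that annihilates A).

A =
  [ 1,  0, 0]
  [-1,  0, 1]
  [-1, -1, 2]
x^2 - 2*x + 1

The characteristic polynomial is χ_A(x) = (x - 1)^3, so the eigenvalues are known. The minimal polynomial is
  m_A(x) = Π_λ (x − λ)^{k_λ}
where k_λ is the size of the *largest* Jordan block for λ (equivalently, the smallest k with (A − λI)^k v = 0 for every generalised eigenvector v of λ).

  λ = 1: largest Jordan block has size 2, contributing (x − 1)^2

So m_A(x) = (x - 1)^2 = x^2 - 2*x + 1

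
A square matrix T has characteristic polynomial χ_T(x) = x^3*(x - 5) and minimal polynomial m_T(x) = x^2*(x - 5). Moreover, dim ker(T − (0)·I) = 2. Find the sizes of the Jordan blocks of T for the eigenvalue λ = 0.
Block sizes for λ = 0: [2, 1]

Step 1 — from the characteristic polynomial, algebraic multiplicity of λ = 0 is 3. From dim ker(T − (0)·I) = 2, there are exactly 2 Jordan blocks for λ = 0.
Step 2 — from the minimal polynomial, the factor (x − 0)^2 tells us the largest block for λ = 0 has size 2.
Step 3 — with total size 3, 2 blocks, and largest block 2, the block sizes (in nonincreasing order) are [2, 1].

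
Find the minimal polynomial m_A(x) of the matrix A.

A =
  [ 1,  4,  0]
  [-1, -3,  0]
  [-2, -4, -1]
x^2 + 2*x + 1

The characteristic polynomial is χ_A(x) = (x + 1)^3, so the eigenvalues are known. The minimal polynomial is
  m_A(x) = Π_λ (x − λ)^{k_λ}
where k_λ is the size of the *largest* Jordan block for λ (equivalently, the smallest k with (A − λI)^k v = 0 for every generalised eigenvector v of λ).

  λ = -1: largest Jordan block has size 2, contributing (x + 1)^2

So m_A(x) = (x + 1)^2 = x^2 + 2*x + 1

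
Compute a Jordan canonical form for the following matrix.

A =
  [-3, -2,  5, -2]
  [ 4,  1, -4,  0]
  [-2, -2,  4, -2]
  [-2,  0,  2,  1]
J_1(-1) ⊕ J_1(1) ⊕ J_1(1) ⊕ J_1(2)

The characteristic polynomial is
  det(x·I − A) = x^4 - 3*x^3 + x^2 + 3*x - 2 = (x - 2)*(x - 1)^2*(x + 1)

Eigenvalues and multiplicities (the geometric multiplicity of λ is n − rank(A − λI), which equals the number of Jordan blocks for λ):
  λ = -1: algebraic multiplicity = 1, geometric multiplicity = 1
  λ = 1: algebraic multiplicity = 2, geometric multiplicity = 2
  λ = 2: algebraic multiplicity = 1, geometric multiplicity = 1

Determining the block sizes for each eigenvalue:
  λ = -1: one block (gm = 1), so the single block has size am = 1 → block sizes [1]
  λ = 1: gm = am = 2, so every block has size 1 → block sizes [1, 1]
  λ = 2: one block (gm = 1), so the single block has size am = 1 → block sizes [1]

Assembling the blocks gives a Jordan form
J =
  [-1, 0, 0, 0]
  [ 0, 1, 0, 0]
  [ 0, 0, 1, 0]
  [ 0, 0, 0, 2]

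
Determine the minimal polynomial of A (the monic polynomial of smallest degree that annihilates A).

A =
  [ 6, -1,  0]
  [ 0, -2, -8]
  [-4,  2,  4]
x^3 - 8*x^2 + 20*x - 16

The characteristic polynomial is χ_A(x) = (x - 4)*(x - 2)^2, so the eigenvalues are known. The minimal polynomial is
  m_A(x) = Π_λ (x − λ)^{k_λ}
where k_λ is the size of the *largest* Jordan block for λ (equivalently, the smallest k with (A − λI)^k v = 0 for every generalised eigenvector v of λ).

  λ = 2: largest Jordan block has size 2, contributing (x − 2)^2
  λ = 4: largest Jordan block has size 1, contributing (x − 4)

So m_A(x) = (x - 4)*(x - 2)^2 = x^3 - 8*x^2 + 20*x - 16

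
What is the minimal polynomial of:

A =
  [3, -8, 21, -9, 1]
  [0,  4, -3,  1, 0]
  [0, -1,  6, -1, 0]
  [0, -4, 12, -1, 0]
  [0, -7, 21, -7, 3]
x^2 - 6*x + 9

The characteristic polynomial is χ_A(x) = (x - 3)^5, so the eigenvalues are known. The minimal polynomial is
  m_A(x) = Π_λ (x − λ)^{k_λ}
where k_λ is the size of the *largest* Jordan block for λ (equivalently, the smallest k with (A − λI)^k v = 0 for every generalised eigenvector v of λ).

  λ = 3: largest Jordan block has size 2, contributing (x − 3)^2

So m_A(x) = (x - 3)^2 = x^2 - 6*x + 9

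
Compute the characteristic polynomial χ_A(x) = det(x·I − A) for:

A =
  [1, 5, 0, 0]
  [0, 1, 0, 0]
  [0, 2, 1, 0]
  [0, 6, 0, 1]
x^4 - 4*x^3 + 6*x^2 - 4*x + 1

Expanding det(x·I − A) (e.g. by cofactor expansion or by noting that A is similar to its Jordan form J, which has the same characteristic polynomial as A) gives
  χ_A(x) = x^4 - 4*x^3 + 6*x^2 - 4*x + 1
which factors as (x - 1)^4. The eigenvalues (with algebraic multiplicities) are λ = 1 with multiplicity 4.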